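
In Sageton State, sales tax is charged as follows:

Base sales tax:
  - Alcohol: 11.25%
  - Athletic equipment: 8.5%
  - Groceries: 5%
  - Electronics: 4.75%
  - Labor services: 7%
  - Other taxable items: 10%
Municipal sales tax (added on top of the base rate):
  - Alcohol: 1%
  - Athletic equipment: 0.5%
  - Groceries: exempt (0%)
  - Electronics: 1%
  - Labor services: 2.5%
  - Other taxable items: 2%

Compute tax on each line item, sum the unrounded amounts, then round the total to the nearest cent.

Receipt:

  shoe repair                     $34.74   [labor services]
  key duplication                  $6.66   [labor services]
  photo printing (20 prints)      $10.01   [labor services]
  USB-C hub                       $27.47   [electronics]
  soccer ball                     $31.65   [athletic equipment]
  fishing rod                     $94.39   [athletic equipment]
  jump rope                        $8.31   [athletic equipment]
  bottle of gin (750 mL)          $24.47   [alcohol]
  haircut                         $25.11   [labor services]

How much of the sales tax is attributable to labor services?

$7.27

Shoe repair $34.74: labor services → 7% + 2.5% municipal = 9.5% → $3.3003
Key duplication $6.66: labor services → 7% + 2.5% municipal = 9.5% → $0.6327
Photo printing (20 prints) $10.01: labor services → 7% + 2.5% municipal = 9.5% → $0.95095
Haircut $25.11: labor services → 7% + 2.5% municipal = 9.5% → $2.38545
Tax on labor services: unrounded sum = $7.2694 → $7.27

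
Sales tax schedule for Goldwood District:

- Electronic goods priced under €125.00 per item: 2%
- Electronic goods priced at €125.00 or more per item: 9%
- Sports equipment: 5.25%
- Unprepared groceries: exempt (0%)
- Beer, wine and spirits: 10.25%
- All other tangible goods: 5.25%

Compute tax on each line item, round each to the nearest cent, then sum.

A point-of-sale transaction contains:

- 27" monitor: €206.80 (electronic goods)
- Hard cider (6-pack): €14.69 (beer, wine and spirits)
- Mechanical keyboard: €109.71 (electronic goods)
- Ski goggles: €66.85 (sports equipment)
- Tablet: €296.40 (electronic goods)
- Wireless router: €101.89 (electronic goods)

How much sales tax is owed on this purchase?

€54.54

27" monitor €206.80: electronic goods, €125.00 or more → 9% → €18.61
Hard cider (6-pack) €14.69: beer, wine and spirits → 10.25% → €1.51
Mechanical keyboard €109.71: electronic goods, under €125.00 → 2% → €2.19
Ski goggles €66.85: sports equipment → 5.25% → €3.51
Tablet €296.40: electronic goods, €125.00 or more → 9% → €26.68
Wireless router €101.89: electronic goods, under €125.00 → 2% → €2.04
Total tax = €18.61 + €1.51 + €2.19 + €3.51 + €26.68 + €2.04 = €54.54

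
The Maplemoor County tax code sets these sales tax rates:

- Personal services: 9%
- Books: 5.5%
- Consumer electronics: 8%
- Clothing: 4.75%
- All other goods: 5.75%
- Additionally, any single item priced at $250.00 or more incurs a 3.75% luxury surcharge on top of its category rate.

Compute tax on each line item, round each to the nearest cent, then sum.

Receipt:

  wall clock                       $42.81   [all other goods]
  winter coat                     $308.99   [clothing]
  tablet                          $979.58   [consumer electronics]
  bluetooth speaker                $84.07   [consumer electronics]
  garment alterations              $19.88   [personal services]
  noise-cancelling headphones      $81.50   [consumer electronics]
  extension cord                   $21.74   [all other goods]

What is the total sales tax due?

$160.11

Wall clock $42.81: all other goods → 5.75% → $2.46
Winter coat $308.99: clothing → 4.75% + 3.75% surcharge = 8.5% → $26.26
Tablet $979.58: consumer electronics → 8% + 3.75% surcharge = 11.75% → $115.10
Bluetooth speaker $84.07: consumer electronics → 8% → $6.73
Garment alterations $19.88: personal services → 9% → $1.79
Noise-cancelling headphones $81.50: consumer electronics → 8% → $6.52
Extension cord $21.74: all other goods → 5.75% → $1.25
Total tax = $2.46 + $26.26 + $115.10 + $6.73 + $1.79 + $6.52 + $1.25 = $160.11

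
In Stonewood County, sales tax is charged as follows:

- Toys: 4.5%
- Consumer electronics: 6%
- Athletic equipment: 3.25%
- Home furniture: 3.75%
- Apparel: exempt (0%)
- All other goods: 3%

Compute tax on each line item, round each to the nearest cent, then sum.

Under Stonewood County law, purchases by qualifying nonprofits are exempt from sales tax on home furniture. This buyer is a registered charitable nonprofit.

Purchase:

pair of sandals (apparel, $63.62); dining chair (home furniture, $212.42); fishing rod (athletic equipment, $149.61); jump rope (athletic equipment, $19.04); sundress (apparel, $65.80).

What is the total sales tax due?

$5.48

Pair of sandals $63.62: apparel → 0% → $0.00
Dining chair $212.42: home furniture, buyer-exempt → 0% → $0.00
Fishing rod $149.61: athletic equipment → 3.25% → $4.86
Jump rope $19.04: athletic equipment → 3.25% → $0.62
Sundress $65.80: apparel → 0% → $0.00
Total tax = $4.86 + $0.62 = $5.48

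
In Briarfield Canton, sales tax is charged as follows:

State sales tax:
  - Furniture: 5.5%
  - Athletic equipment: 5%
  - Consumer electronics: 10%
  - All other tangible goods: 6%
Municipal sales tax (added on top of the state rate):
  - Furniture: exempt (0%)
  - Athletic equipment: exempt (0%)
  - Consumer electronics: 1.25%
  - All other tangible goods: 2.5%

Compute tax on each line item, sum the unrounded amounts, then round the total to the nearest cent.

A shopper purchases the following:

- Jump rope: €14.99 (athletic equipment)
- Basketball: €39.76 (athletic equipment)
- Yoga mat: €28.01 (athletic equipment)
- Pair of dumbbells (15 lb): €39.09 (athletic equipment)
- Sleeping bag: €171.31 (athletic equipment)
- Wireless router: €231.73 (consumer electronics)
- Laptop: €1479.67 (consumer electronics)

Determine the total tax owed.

€207.19

Jump rope €14.99: athletic equipment → 5% + 0% municipal = 5% → €0.7495
Basketball €39.76: athletic equipment → 5% + 0% municipal = 5% → €1.988
Yoga mat €28.01: athletic equipment → 5% + 0% municipal = 5% → €1.4005
Pair of dumbbells (15 lb) €39.09: athletic equipment → 5% + 0% municipal = 5% → €1.9545
Sleeping bag €171.31: athletic equipment → 5% + 0% municipal = 5% → €8.5655
Wireless router €231.73: consumer electronics → 10% + 1.25% municipal = 11.25% → €26.069625
Laptop €1479.67: consumer electronics → 10% + 1.25% municipal = 11.25% → €166.462875
Unrounded tax sum = €207.1905 → €207.19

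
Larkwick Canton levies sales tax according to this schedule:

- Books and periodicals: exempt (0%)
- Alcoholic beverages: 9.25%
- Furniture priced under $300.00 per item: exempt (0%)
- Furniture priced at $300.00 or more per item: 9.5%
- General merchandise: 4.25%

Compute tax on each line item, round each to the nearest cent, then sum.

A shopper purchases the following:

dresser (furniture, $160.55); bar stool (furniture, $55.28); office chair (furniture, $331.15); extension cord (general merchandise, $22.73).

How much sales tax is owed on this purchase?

$32.43

Dresser $160.55: furniture, under $300.00 → 0% → $0.00
Bar stool $55.28: furniture, under $300.00 → 0% → $0.00
Office chair $331.15: furniture, $300.00 or more → 9.5% → $31.46
Extension cord $22.73: general merchandise → 4.25% → $0.97
Total tax = $31.46 + $0.97 = $32.43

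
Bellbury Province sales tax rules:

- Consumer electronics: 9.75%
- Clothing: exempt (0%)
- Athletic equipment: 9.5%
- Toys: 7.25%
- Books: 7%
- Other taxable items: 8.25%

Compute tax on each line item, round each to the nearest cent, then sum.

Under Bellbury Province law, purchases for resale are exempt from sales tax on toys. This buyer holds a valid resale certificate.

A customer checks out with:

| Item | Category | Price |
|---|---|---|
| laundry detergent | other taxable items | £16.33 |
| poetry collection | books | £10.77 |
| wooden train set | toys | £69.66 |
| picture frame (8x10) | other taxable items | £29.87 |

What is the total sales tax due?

Laundry detergent £16.33: other taxable items → 8.25% → £1.35
Poetry collection £10.77: books → 7% → £0.75
Wooden train set £69.66: toys, buyer-exempt → 0% → £0.00
Picture frame (8x10) £29.87: other taxable items → 8.25% → £2.46
Total tax = £1.35 + £0.75 + £2.46 = £4.56

£4.56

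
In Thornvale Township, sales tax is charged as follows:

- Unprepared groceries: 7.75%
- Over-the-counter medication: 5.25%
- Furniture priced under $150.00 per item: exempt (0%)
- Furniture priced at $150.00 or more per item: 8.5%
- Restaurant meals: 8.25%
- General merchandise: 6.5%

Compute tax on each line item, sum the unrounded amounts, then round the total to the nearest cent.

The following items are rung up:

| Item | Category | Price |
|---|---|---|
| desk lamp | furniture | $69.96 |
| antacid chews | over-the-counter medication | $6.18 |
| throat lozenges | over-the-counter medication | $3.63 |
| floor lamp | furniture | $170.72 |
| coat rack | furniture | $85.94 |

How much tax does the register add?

Desk lamp $69.96: furniture, under $150.00 → 0% → $0.00
Antacid chews $6.18: over-the-counter medication → 5.25% → $0.32445
Throat lozenges $3.63: over-the-counter medication → 5.25% → $0.190575
Floor lamp $170.72: furniture, $150.00 or more → 8.5% → $14.5112
Coat rack $85.94: furniture, under $150.00 → 0% → $0.00
Unrounded tax sum = $15.026225 → $15.03

$15.03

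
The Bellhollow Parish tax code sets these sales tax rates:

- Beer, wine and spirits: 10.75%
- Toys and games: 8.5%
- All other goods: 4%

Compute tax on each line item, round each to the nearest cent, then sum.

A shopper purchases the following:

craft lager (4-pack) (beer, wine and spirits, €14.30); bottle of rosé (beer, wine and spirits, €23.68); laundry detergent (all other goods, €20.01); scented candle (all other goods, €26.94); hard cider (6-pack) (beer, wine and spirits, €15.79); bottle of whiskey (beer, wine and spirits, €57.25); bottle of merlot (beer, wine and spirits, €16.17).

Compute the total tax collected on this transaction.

Craft lager (4-pack) €14.30: beer, wine and spirits → 10.75% → €1.54
Bottle of rosé €23.68: beer, wine and spirits → 10.75% → €2.55
Laundry detergent €20.01: all other goods → 4% → €0.80
Scented candle €26.94: all other goods → 4% → €1.08
Hard cider (6-pack) €15.79: beer, wine and spirits → 10.75% → €1.70
Bottle of whiskey €57.25: beer, wine and spirits → 10.75% → €6.15
Bottle of merlot €16.17: beer, wine and spirits → 10.75% → €1.74
Total tax = €1.54 + €2.55 + €0.80 + €1.08 + €1.70 + €6.15 + €1.74 = €15.56

€15.56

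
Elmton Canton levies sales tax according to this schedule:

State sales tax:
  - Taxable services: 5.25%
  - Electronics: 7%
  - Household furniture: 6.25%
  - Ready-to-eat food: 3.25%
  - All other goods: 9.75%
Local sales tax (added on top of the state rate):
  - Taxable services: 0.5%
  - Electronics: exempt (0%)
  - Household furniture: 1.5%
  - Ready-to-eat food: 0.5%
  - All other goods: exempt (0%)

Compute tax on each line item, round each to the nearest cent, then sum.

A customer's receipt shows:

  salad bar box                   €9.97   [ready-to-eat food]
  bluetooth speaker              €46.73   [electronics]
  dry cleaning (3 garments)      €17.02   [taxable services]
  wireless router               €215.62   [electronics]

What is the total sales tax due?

€19.71

Salad bar box €9.97: ready-to-eat food → 3.25% + 0.5% local = 3.75% → €0.37
Bluetooth speaker €46.73: electronics → 7% + 0% local = 7% → €3.27
Dry cleaning (3 garments) €17.02: taxable services → 5.25% + 0.5% local = 5.75% → €0.98
Wireless router €215.62: electronics → 7% + 0% local = 7% → €15.09
Total tax = €0.37 + €3.27 + €0.98 + €15.09 = €19.71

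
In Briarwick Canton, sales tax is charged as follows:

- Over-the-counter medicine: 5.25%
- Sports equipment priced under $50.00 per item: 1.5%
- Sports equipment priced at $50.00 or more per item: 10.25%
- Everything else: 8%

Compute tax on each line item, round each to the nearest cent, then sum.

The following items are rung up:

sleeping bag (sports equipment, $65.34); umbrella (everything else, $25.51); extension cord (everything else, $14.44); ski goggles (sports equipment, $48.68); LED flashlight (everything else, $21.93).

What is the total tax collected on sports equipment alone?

$7.43

Sleeping bag $65.34: sports equipment, $50.00 or more → 10.25% → $6.70
Ski goggles $48.68: sports equipment, under $50.00 → 1.5% → $0.73
Tax on sports equipment = $6.70 + $0.73 = $7.43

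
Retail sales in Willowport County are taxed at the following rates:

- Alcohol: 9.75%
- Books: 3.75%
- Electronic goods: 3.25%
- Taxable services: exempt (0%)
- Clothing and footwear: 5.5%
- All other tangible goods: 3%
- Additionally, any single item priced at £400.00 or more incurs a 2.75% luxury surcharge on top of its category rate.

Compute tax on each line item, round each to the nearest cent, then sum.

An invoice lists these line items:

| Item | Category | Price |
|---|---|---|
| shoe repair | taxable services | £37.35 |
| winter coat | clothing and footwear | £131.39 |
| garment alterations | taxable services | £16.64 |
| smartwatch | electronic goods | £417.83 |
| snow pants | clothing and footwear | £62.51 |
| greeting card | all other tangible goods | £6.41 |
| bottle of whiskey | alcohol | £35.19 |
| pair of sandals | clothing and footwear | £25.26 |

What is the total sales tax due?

£40.75

Shoe repair £37.35: taxable services → 0% → £0.00
Winter coat £131.39: clothing and footwear → 5.5% → £7.23
Garment alterations £16.64: taxable services → 0% → £0.00
Smartwatch £417.83: electronic goods → 3.25% + 2.75% surcharge = 6% → £25.07
Snow pants £62.51: clothing and footwear → 5.5% → £3.44
Greeting card £6.41: all other tangible goods → 3% → £0.19
Bottle of whiskey £35.19: alcohol → 9.75% → £3.43
Pair of sandals £25.26: clothing and footwear → 5.5% → £1.39
Total tax = £7.23 + £25.07 + £3.44 + £0.19 + £3.43 + £1.39 = £40.75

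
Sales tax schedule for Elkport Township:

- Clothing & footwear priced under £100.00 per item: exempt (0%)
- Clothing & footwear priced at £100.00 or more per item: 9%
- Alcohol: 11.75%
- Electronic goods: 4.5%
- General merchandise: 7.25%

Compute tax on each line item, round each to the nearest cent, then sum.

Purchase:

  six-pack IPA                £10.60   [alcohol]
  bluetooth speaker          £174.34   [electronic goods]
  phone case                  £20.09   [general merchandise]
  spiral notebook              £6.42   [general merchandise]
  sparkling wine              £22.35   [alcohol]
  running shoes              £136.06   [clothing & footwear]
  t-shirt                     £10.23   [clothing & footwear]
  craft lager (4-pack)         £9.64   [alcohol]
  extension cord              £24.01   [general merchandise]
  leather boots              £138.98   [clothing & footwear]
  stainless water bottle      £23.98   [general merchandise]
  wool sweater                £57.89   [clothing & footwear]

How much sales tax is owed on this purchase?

Six-pack IPA £10.60: alcohol → 11.75% → £1.25
Bluetooth speaker £174.34: electronic goods → 4.5% → £7.85
Phone case £20.09: general merchandise → 7.25% → £1.46
Spiral notebook £6.42: general merchandise → 7.25% → £0.47
Sparkling wine £22.35: alcohol → 11.75% → £2.63
Running shoes £136.06: clothing & footwear, £100.00 or more → 9% → £12.25
T-shirt £10.23: clothing & footwear, under £100.00 → 0% → £0.00
Craft lager (4-pack) £9.64: alcohol → 11.75% → £1.13
Extension cord £24.01: general merchandise → 7.25% → £1.74
Leather boots £138.98: clothing & footwear, £100.00 or more → 9% → £12.51
Stainless water bottle £23.98: general merchandise → 7.25% → £1.74
Wool sweater £57.89: clothing & footwear, under £100.00 → 0% → £0.00
Total tax = £1.25 + £7.85 + £1.46 + £0.47 + £2.63 + £12.25 + £1.13 + £1.74 + £12.51 + £1.74 = £43.03

£43.03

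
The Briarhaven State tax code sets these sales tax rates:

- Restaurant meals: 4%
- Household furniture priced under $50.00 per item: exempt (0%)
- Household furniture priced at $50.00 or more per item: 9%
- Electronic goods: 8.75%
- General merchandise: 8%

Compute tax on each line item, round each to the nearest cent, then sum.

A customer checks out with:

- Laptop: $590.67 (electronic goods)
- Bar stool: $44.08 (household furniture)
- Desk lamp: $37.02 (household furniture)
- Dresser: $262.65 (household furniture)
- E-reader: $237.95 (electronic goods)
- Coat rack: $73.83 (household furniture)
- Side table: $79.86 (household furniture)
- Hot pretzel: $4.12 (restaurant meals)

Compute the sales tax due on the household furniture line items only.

$37.47

Bar stool $44.08: household furniture, under $50.00 → 0% → $0.00
Desk lamp $37.02: household furniture, under $50.00 → 0% → $0.00
Dresser $262.65: household furniture, $50.00 or more → 9% → $23.64
Coat rack $73.83: household furniture, $50.00 or more → 9% → $6.64
Side table $79.86: household furniture, $50.00 or more → 9% → $7.19
Tax on household furniture = $0.00 + $0.00 + $23.64 + $6.64 + $7.19 = $37.47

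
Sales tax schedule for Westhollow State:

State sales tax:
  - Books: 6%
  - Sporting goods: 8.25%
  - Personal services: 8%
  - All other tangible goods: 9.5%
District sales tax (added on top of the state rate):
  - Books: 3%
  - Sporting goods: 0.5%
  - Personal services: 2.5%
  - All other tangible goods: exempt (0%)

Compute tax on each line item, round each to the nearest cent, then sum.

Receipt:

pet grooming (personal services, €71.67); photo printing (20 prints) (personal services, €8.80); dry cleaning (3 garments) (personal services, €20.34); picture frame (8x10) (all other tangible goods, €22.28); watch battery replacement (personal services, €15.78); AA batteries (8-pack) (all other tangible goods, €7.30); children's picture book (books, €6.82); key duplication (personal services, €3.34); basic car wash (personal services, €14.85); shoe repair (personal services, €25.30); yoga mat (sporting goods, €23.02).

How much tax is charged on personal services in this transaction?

Pet grooming €71.67: personal services → 8% + 2.5% district = 10.5% → €7.53
Photo printing (20 prints) €8.80: personal services → 8% + 2.5% district = 10.5% → €0.92
Dry cleaning (3 garments) €20.34: personal services → 8% + 2.5% district = 10.5% → €2.14
Watch battery replacement €15.78: personal services → 8% + 2.5% district = 10.5% → €1.66
Key duplication €3.34: personal services → 8% + 2.5% district = 10.5% → €0.35
Basic car wash €14.85: personal services → 8% + 2.5% district = 10.5% → €1.56
Shoe repair €25.30: personal services → 8% + 2.5% district = 10.5% → €2.66
Tax on personal services = €7.53 + €0.92 + €2.14 + €1.66 + €0.35 + €1.56 + €2.66 = €16.82

€16.82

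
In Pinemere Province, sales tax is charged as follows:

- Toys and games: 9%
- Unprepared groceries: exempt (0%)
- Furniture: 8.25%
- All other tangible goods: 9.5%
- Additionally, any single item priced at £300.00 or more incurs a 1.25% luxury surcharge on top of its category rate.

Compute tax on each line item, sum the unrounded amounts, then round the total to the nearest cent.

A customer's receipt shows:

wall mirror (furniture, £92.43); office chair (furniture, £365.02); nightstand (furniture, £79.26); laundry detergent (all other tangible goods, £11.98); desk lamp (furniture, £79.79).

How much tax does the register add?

Wall mirror £92.43: furniture → 8.25% → £7.625475
Office chair £365.02: furniture → 8.25% + 1.25% surcharge = 9.5% → £34.6769
Nightstand £79.26: furniture → 8.25% → £6.53895
Laundry detergent £11.98: all other tangible goods → 9.5% → £1.1381
Desk lamp £79.79: furniture → 8.25% → £6.582675
Unrounded tax sum = £56.5621 → £56.56

£56.56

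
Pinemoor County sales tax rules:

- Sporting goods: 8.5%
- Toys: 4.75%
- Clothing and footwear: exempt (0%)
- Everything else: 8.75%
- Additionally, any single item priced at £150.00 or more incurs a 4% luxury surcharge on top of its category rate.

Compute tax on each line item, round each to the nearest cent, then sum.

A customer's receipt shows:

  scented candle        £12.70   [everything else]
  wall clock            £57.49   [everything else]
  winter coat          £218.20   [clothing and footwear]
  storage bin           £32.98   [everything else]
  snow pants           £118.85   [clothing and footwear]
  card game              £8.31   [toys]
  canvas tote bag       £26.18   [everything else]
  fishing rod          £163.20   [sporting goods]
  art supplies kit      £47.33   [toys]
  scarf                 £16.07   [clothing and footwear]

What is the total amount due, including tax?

Scented candle £12.70: everything else → 8.75% → £1.11
Wall clock £57.49: everything else → 8.75% → £5.03
Winter coat £218.20: clothing and footwear → 0% + 4% surcharge = 4% → £8.73
Storage bin £32.98: everything else → 8.75% → £2.89
Snow pants £118.85: clothing and footwear → 0% → £0.00
Card game £8.31: toys → 4.75% → £0.39
Canvas tote bag £26.18: everything else → 8.75% → £2.29
Fishing rod £163.20: sporting goods → 8.5% + 4% surcharge = 12.5% → £20.40
Art supplies kit £47.33: toys → 4.75% → £2.25
Scarf £16.07: clothing and footwear → 0% → £0.00
Subtotal = £701.31; tax = £43.09; total due = £744.40

£744.40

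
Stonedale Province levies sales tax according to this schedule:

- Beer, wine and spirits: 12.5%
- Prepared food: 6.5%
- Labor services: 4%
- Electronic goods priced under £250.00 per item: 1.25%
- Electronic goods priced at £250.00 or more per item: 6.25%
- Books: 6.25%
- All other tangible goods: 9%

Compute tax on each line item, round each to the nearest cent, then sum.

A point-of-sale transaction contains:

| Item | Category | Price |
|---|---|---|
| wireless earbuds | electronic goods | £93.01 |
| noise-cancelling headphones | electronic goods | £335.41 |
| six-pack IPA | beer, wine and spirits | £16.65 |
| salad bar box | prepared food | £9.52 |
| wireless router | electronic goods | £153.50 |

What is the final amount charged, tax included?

Wireless earbuds £93.01: electronic goods, under £250.00 → 1.25% → £1.16
Noise-cancelling headphones £335.41: electronic goods, £250.00 or more → 6.25% → £20.96
Six-pack IPA £16.65: beer, wine and spirits → 12.5% → £2.08
Salad bar box £9.52: prepared food → 6.5% → £0.62
Wireless router £153.50: electronic goods, under £250.00 → 1.25% → £1.92
Subtotal = £608.09; tax = £26.74; total due = £634.83

£634.83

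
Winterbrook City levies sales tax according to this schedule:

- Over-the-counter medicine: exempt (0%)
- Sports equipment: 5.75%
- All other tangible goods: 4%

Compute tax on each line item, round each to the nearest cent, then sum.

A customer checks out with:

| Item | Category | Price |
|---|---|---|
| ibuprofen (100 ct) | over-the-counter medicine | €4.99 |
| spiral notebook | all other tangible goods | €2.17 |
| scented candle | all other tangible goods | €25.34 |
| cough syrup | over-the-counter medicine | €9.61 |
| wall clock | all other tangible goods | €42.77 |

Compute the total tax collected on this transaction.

Ibuprofen (100 ct) €4.99: over-the-counter medicine → 0% → €0.00
Spiral notebook €2.17: all other tangible goods → 4% → €0.09
Scented candle €25.34: all other tangible goods → 4% → €1.01
Cough syrup €9.61: over-the-counter medicine → 0% → €0.00
Wall clock €42.77: all other tangible goods → 4% → €1.71
Total tax = €0.09 + €1.01 + €1.71 = €2.81

€2.81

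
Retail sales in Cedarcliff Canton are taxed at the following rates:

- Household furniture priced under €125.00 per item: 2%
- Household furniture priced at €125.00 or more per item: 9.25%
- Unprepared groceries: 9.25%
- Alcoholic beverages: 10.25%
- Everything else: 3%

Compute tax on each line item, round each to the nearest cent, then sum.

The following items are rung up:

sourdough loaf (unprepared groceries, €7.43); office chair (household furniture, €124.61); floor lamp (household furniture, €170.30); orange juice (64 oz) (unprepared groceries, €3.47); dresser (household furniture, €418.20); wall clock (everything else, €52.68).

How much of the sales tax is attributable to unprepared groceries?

Sourdough loaf €7.43: unprepared groceries → 9.25% → €0.69
Orange juice (64 oz) €3.47: unprepared groceries → 9.25% → €0.32
Tax on unprepared groceries = €0.69 + €0.32 = €1.01

€1.01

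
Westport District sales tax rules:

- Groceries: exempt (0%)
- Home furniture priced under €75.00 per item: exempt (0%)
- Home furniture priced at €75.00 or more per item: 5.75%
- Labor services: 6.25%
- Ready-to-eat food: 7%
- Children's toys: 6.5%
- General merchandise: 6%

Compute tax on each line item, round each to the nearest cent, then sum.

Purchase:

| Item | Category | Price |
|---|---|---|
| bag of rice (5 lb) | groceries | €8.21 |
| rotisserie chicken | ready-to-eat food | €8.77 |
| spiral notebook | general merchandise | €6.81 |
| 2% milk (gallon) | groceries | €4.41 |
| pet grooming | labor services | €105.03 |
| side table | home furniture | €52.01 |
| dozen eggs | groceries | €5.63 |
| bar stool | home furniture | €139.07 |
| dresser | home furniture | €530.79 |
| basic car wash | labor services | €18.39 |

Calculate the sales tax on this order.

€47.25

Bag of rice (5 lb) €8.21: groceries → 0% → €0.00
Rotisserie chicken €8.77: ready-to-eat food → 7% → €0.61
Spiral notebook €6.81: general merchandise → 6% → €0.41
2% milk (gallon) €4.41: groceries → 0% → €0.00
Pet grooming €105.03: labor services → 6.25% → €6.56
Side table €52.01: home furniture, under €75.00 → 0% → €0.00
Dozen eggs €5.63: groceries → 0% → €0.00
Bar stool €139.07: home furniture, €75.00 or more → 5.75% → €8.00
Dresser €530.79: home furniture, €75.00 or more → 5.75% → €30.52
Basic car wash €18.39: labor services → 6.25% → €1.15
Total tax = €0.61 + €0.41 + €6.56 + €8.00 + €30.52 + €1.15 = €47.25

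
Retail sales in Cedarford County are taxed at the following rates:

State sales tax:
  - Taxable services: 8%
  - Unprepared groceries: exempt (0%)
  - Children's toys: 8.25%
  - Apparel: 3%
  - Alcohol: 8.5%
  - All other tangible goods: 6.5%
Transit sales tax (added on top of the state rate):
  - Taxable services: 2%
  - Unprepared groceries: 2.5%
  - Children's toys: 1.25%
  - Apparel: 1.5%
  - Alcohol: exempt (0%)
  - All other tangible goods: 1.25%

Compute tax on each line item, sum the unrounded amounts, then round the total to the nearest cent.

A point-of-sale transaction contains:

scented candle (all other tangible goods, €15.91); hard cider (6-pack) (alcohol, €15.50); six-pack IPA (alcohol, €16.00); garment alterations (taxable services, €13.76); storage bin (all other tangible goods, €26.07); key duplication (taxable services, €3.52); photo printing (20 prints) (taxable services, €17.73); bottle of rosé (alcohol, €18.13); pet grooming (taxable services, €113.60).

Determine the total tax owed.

Scented candle €15.91: all other tangible goods → 6.5% + 1.25% transit = 7.75% → €1.233025
Hard cider (6-pack) €15.50: alcohol → 8.5% + 0% transit = 8.5% → €1.3175
Six-pack IPA €16.00: alcohol → 8.5% + 0% transit = 8.5% → €1.36
Garment alterations €13.76: taxable services → 8% + 2% transit = 10% → €1.376
Storage bin €26.07: all other tangible goods → 6.5% + 1.25% transit = 7.75% → €2.020425
Key duplication €3.52: taxable services → 8% + 2% transit = 10% → €0.352
Photo printing (20 prints) €17.73: taxable services → 8% + 2% transit = 10% → €1.773
Bottle of rosé €18.13: alcohol → 8.5% + 0% transit = 8.5% → €1.54105
Pet grooming €113.60: taxable services → 8% + 2% transit = 10% → €11.36
Unrounded tax sum = €22.333 → €22.33

€22.33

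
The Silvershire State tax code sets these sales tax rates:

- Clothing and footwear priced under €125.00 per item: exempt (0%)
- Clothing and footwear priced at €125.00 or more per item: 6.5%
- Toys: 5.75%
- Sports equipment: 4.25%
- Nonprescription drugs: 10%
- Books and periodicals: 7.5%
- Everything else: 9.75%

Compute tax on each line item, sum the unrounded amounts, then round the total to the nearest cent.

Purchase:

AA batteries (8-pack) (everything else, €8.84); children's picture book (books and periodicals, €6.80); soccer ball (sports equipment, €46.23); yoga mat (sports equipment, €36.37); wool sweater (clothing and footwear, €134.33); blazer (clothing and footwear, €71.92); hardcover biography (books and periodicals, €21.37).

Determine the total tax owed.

€15.22

AA batteries (8-pack) €8.84: everything else → 9.75% → €0.8619
Children's picture book €6.80: books and periodicals → 7.5% → €0.51
Soccer ball €46.23: sports equipment → 4.25% → €1.964775
Yoga mat €36.37: sports equipment → 4.25% → €1.545725
Wool sweater €134.33: clothing and footwear, €125.00 or more → 6.5% → €8.73145
Blazer €71.92: clothing and footwear, under €125.00 → 0% → €0.00
Hardcover biography €21.37: books and periodicals → 7.5% → €1.60275
Unrounded tax sum = €15.2166 → €15.22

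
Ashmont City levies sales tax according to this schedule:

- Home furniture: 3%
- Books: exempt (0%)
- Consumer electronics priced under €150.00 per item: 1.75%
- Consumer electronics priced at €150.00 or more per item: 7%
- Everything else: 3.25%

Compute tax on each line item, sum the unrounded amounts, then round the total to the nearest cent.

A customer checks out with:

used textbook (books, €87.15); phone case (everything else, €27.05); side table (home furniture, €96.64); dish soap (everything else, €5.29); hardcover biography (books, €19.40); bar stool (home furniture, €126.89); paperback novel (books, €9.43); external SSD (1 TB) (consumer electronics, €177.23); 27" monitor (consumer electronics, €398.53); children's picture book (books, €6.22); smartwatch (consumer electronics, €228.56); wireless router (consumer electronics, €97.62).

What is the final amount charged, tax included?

€1345.78

Used textbook €87.15: books → 0% → €0.00
Phone case €27.05: everything else → 3.25% → €0.879125
Side table €96.64: home furniture → 3% → €2.8992
Dish soap €5.29: everything else → 3.25% → €0.171925
Hardcover biography €19.40: books → 0% → €0.00
Bar stool €126.89: home furniture → 3% → €3.8067
Paperback novel €9.43: books → 0% → €0.00
External SSD (1 TB) €177.23: consumer electronics, €150.00 or more → 7% → €12.4061
27" monitor €398.53: consumer electronics, €150.00 or more → 7% → €27.8971
Children's picture book €6.22: books → 0% → €0.00
Smartwatch €228.56: consumer electronics, €150.00 or more → 7% → €15.9992
Wireless router €97.62: consumer electronics, under €150.00 → 1.75% → €1.70835
Subtotal = €1280.01; unrounded tax = €65.7677 → €65.77; total due = €1345.78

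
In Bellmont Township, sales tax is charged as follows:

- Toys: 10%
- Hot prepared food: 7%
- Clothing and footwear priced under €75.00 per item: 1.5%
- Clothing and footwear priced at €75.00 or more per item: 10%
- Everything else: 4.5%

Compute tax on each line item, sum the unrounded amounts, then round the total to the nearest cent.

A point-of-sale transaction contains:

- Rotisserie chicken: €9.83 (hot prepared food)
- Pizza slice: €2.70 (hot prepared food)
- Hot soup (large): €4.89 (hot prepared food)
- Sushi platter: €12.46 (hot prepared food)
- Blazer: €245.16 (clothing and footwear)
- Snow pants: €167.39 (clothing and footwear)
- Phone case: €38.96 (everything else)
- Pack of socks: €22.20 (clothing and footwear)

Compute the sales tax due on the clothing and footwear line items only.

Blazer €245.16: clothing and footwear, €75.00 or more → 10% → €24.516
Snow pants €167.39: clothing and footwear, €75.00 or more → 10% → €16.739
Pack of socks €22.20: clothing and footwear, under €75.00 → 1.5% → €0.333
Tax on clothing and footwear: unrounded sum = €41.588 → €41.59

€41.59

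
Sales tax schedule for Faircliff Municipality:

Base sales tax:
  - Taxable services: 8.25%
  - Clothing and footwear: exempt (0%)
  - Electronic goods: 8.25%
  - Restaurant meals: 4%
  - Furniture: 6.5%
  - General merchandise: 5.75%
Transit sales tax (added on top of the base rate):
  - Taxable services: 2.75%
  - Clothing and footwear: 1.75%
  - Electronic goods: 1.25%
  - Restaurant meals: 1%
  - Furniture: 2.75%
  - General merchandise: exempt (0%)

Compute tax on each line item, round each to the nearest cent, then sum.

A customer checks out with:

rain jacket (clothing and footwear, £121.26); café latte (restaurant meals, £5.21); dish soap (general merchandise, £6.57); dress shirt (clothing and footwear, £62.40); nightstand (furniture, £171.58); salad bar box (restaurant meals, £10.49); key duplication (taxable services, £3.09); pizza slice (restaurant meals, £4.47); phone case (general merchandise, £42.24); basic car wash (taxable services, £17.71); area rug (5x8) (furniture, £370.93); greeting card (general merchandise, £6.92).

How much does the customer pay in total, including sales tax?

Rain jacket £121.26: clothing and footwear → 0% + 1.75% transit = 1.75% → £2.12
Café latte £5.21: restaurant meals → 4% + 1% transit = 5% → £0.26
Dish soap £6.57: general merchandise → 5.75% + 0% transit = 5.75% → £0.38
Dress shirt £62.40: clothing and footwear → 0% + 1.75% transit = 1.75% → £1.09
Nightstand £171.58: furniture → 6.5% + 2.75% transit = 9.25% → £15.87
Salad bar box £10.49: restaurant meals → 4% + 1% transit = 5% → £0.52
Key duplication £3.09: taxable services → 8.25% + 2.75% transit = 11% → £0.34
Pizza slice £4.47: restaurant meals → 4% + 1% transit = 5% → £0.22
Phone case £42.24: general merchandise → 5.75% + 0% transit = 5.75% → £2.43
Basic car wash £17.71: taxable services → 8.25% + 2.75% transit = 11% → £1.95
Area rug (5x8) £370.93: furniture → 6.5% + 2.75% transit = 9.25% → £34.31
Greeting card £6.92: general merchandise → 5.75% + 0% transit = 5.75% → £0.40
Subtotal = £822.87; tax = £59.89; total due = £882.76

£882.76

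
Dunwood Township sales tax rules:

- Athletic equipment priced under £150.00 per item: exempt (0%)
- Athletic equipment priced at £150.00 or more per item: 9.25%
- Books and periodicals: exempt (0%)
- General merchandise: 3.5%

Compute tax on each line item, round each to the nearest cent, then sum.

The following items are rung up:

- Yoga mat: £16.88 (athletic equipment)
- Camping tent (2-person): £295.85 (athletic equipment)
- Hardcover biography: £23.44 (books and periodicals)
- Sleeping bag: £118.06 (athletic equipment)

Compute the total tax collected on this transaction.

Yoga mat £16.88: athletic equipment, under £150.00 → 0% → £0.00
Camping tent (2-person) £295.85: athletic equipment, £150.00 or more → 9.25% → £27.37
Hardcover biography £23.44: books and periodicals → 0% → £0.00
Sleeping bag £118.06: athletic equipment, under £150.00 → 0% → £0.00
Total tax = £27.37

£27.37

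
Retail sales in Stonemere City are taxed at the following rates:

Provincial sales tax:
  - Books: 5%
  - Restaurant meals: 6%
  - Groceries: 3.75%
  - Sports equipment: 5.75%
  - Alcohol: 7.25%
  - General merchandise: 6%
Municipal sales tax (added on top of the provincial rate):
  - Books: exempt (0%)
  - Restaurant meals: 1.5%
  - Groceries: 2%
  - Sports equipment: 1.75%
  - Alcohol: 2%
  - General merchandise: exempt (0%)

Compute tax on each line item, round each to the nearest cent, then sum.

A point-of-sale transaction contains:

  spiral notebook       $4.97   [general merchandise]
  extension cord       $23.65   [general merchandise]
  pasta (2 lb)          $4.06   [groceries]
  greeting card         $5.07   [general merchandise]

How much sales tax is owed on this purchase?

Spiral notebook $4.97: general merchandise → 6% + 0% municipal = 6% → $0.30
Extension cord $23.65: general merchandise → 6% + 0% municipal = 6% → $1.42
Pasta (2 lb) $4.06: groceries → 3.75% + 2% municipal = 5.75% → $0.23
Greeting card $5.07: general merchandise → 6% + 0% municipal = 6% → $0.30
Total tax = $0.30 + $1.42 + $0.23 + $0.30 = $2.25

$2.25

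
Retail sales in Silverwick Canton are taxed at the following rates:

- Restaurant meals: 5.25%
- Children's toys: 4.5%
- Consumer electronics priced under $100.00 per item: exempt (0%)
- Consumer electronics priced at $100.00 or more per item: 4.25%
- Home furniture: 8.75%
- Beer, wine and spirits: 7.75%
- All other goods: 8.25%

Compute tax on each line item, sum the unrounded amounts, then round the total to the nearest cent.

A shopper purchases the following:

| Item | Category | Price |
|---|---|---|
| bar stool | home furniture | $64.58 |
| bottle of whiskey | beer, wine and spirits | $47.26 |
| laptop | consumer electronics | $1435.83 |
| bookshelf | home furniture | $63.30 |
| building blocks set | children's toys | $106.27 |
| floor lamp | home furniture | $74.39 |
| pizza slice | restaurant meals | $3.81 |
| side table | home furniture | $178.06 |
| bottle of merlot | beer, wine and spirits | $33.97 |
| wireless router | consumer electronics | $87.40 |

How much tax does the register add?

$105.58

Bar stool $64.58: home furniture → 8.75% → $5.65075
Bottle of whiskey $47.26: beer, wine and spirits → 7.75% → $3.66265
Laptop $1435.83: consumer electronics, $100.00 or more → 4.25% → $61.022775
Bookshelf $63.30: home furniture → 8.75% → $5.53875
Building blocks set $106.27: children's toys → 4.5% → $4.78215
Floor lamp $74.39: home furniture → 8.75% → $6.509125
Pizza slice $3.81: restaurant meals → 5.25% → $0.200025
Side table $178.06: home furniture → 8.75% → $15.58025
Bottle of merlot $33.97: beer, wine and spirits → 7.75% → $2.632675
Wireless router $87.40: consumer electronics, under $100.00 → 0% → $0.00
Unrounded tax sum = $105.57915 → $105.58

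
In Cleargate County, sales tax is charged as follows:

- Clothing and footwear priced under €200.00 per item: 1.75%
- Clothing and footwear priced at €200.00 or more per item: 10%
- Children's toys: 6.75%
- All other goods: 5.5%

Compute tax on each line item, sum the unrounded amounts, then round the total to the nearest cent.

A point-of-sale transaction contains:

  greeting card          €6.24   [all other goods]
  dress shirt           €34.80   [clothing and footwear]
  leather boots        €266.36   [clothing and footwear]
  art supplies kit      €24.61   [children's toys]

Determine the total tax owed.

€29.25

Greeting card €6.24: all other goods → 5.5% → €0.3432
Dress shirt €34.80: clothing and footwear, under €200.00 → 1.75% → €0.609
Leather boots €266.36: clothing and footwear, €200.00 or more → 10% → €26.636
Art supplies kit €24.61: children's toys → 6.75% → €1.661175
Unrounded tax sum = €29.249375 → €29.25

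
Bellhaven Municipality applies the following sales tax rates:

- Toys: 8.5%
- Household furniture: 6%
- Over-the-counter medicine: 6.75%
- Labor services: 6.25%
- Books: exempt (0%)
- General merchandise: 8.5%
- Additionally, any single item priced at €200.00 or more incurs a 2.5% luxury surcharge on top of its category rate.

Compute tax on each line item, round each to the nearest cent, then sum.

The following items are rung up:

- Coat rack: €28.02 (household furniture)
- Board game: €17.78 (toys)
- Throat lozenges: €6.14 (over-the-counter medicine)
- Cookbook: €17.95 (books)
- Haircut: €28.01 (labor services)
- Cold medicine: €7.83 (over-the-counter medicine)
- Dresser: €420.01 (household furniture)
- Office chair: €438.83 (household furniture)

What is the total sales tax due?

Coat rack €28.02: household furniture → 6% → €1.68
Board game €17.78: toys → 8.5% → €1.51
Throat lozenges €6.14: over-the-counter medicine → 6.75% → €0.41
Cookbook €17.95: books → 0% → €0.00
Haircut €28.01: labor services → 6.25% → €1.75
Cold medicine €7.83: over-the-counter medicine → 6.75% → €0.53
Dresser €420.01: household furniture → 6% + 2.5% surcharge = 8.5% → €35.70
Office chair €438.83: household furniture → 6% + 2.5% surcharge = 8.5% → €37.30
Total tax = €1.68 + €1.51 + €0.41 + €1.75 + €0.53 + €35.70 + €37.30 = €78.88

€78.88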